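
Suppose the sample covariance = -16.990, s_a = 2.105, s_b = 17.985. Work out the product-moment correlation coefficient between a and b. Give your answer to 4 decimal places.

r = Cov(a,b) / (s_a · s_b) = -16.990 / (2.105 × 17.985)
  = -16.990 / 37.8584 ≈ -0.4488

-0.4488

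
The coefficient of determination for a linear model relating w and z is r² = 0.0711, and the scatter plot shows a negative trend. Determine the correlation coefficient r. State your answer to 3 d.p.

|r| = √0.0711 = 0.267
The association is negative, so r = −0.267.

-0.267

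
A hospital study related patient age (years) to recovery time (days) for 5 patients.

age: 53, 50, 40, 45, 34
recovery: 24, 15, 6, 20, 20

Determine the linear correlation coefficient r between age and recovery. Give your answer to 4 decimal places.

0.3214

n = 5, Σx = 222, Σy = 85, Σx² = 10090, Σy² = 1637, Σxy = 3842
nΣxy − ΣxΣy = 19210 − 18870 = 340
nΣx² − (Σx)² = 50450 − 49284 = 1166; nΣy² − (Σy)² = 8185 − 7225 = 960
r = 340 / √(1166 × 960) = 340 / 1057.9981 ≈ 0.3214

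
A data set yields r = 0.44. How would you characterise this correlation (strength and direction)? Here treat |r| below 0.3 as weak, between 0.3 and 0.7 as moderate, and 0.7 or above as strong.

r = 0.44 > 0 so the relationship is positive.
|r| = 0.44, which falls in the moderate range.

moderate positive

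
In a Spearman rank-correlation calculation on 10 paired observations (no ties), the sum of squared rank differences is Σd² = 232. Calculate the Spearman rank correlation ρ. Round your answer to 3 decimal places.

-0.406

ρ = 1 − 6Σd² / [n(n²−1)] = 1 − 6×232 / (10×99)
  = 1 − 1392/990 = 1 − 1.4061 ≈ -0.406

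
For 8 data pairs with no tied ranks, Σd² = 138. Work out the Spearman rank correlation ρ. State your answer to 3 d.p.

ρ = 1 − 6Σd² / [n(n²−1)] = 1 − 6×138 / (8×63)
  = 1 − 828/504 = 1 − 1.6429 ≈ -0.643

-0.643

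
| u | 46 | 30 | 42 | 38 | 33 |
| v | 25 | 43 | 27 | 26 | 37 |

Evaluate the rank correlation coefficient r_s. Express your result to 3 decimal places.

Rank u: 5, 1, 4, 3, 2
Rank v: 1, 5, 3, 2, 4
d = rank(u) − rank(v): 4, -4, 1, 1, -2; Σd² = 38
ρ = 1 − 6Σd² / [n(n²−1)] = 1 − 6×38 / (5×24) = 1 − 228/120 ≈ -0.900

-0.900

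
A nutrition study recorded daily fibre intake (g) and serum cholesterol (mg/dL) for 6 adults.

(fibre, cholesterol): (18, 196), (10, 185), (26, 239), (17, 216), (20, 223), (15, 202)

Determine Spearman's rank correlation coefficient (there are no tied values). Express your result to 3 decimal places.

0.829

Rank fibre: 4, 1, 6, 3, 5, 2
Rank cholesterol: 2, 1, 6, 4, 5, 3
d = rank(fibre) − rank(cholesterol): 2, 0, 0, -1, 0, -1; Σd² = 6
ρ = 1 − 6Σd² / [n(n²−1)] = 1 − 6×6 / (6×35) = 1 − 36/210 ≈ 0.829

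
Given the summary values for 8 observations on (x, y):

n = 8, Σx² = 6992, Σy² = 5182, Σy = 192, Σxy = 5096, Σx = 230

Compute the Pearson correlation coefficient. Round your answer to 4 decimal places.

-0.9085

r = (nΣxy − ΣxΣy) / √[(nΣx² − (Σx)²)(nΣy² − (Σy)²)]
Numerator: 8×5096 − 230×192 = -3392
Denominator: √[(55936 − 52900)(41456 − 36864)] = √[3036 × 4592] = 3733.8066
r = -3392 / 3733.8066 ≈ -0.9085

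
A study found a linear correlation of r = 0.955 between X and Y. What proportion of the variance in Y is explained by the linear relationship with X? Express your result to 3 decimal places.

0.912

r² = (0.955)² = 0.912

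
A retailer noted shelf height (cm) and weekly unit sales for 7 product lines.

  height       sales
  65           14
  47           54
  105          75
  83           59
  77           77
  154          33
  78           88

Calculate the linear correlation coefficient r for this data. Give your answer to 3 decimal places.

-0.130

n = 7, Σx = 609, Σy = 400, Σx² = 60077, Σy² = 26980, Σxy = 34095
nΣxy − ΣxΣy = 238665 − 243600 = -4935
nΣx² − (Σx)² = 420539 − 370881 = 49658; nΣy² − (Σy)² = 188860 − 160000 = 28860
r = -4935 / √(49658 × 28860) = -4935 / 37856.7019 ≈ -0.130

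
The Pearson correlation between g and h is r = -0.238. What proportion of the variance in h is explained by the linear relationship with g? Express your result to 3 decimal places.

r² = (-0.238)² = 0.057

0.057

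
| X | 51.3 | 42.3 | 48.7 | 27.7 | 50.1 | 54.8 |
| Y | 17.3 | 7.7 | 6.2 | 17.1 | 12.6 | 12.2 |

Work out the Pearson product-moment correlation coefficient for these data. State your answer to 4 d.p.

-0.2685

n = 6, ΣX = 274.9, ΣY = 73.1, ΣX² = 13073.01, ΣY² = 997.03, ΣXY = 3288.63
nΣXY − ΣXΣY = 19731.78 − 20095.19 = -363.41
nΣX² − (ΣX)² = 78438.06 − 75570.01 = 2868.05; nΣY² − (ΣY)² = 5982.18 − 5343.61 = 638.57
r = -363.41 / √(2868.05 × 638.57) = -363.41 / 1353.3110 ≈ -0.2685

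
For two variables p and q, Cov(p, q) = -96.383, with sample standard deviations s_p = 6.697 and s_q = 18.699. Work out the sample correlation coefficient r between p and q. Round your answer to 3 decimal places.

-0.770

r = Cov(p,q) / (s_p · s_q) = -96.383 / (6.697 × 18.699)
  = -96.383 / 125.2272 ≈ -0.770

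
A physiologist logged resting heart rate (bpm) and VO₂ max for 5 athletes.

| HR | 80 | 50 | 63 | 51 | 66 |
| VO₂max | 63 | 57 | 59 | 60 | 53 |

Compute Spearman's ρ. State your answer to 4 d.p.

0.3000

Rank HR: 5, 1, 3, 2, 4
Rank VO₂max: 5, 2, 3, 4, 1
d = rank(HR) − rank(VO₂max): 0, -1, 0, -2, 3; Σd² = 14
ρ = 1 − 6Σd² / [n(n²−1)] = 1 − 6×14 / (5×24) = 1 − 84/120 ≈ 0.3000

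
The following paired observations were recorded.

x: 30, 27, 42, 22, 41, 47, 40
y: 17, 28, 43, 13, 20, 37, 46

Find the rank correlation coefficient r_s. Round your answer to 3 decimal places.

Rank x: 3, 2, 6, 1, 5, 7, 4
Rank y: 2, 4, 6, 1, 3, 5, 7
d = rank(x) − rank(y): 1, -2, 0, 0, 2, 2, -3; Σd² = 22
ρ = 1 − 6Σd² / [n(n²−1)] = 1 − 6×22 / (7×48) = 1 − 132/336 ≈ 0.607

0.607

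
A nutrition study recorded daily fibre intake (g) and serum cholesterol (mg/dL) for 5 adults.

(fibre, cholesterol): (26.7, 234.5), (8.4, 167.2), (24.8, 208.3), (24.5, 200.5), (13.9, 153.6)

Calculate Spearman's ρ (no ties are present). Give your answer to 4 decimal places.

0.9000

Rank fibre: 5, 1, 4, 3, 2
Rank cholesterol: 5, 2, 4, 3, 1
d = rank(fibre) − rank(cholesterol): 0, -1, 0, 0, 1; Σd² = 2
ρ = 1 − 6Σd² / [n(n²−1)] = 1 − 6×2 / (5×24) = 1 − 12/120 ≈ 0.9000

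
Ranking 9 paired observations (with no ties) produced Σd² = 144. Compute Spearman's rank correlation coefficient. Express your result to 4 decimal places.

-0.2000

ρ = 1 − 6Σd² / [n(n²−1)] = 1 − 6×144 / (9×80)
  = 1 − 864/720 = 1 − 1.20000 ≈ -0.2000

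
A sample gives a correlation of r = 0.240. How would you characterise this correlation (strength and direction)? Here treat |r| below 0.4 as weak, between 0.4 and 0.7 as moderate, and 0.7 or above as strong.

r = 0.240 > 0 so the relationship is positive.
|r| = 0.240, which falls in the weak range.

weak positive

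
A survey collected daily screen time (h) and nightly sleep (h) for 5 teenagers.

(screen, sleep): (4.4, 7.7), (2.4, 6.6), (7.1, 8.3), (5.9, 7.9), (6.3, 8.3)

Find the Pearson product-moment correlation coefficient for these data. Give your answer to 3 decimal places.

n = 5, Σx = 26.1, Σy = 38.8, Σx² = 150.03, Σy² = 303.04, Σxy = 207.55
nΣxy − ΣxΣy = 1037.75 − 1012.68 = 25.07
nΣx² − (Σx)² = 750.15 − 681.21 = 68.94; nΣy² − (Σy)² = 1515.2 − 1505.44 = 9.76
r = 25.07 / √(68.94 × 9.76) = 25.07 / 25.9394 ≈ 0.966

0.966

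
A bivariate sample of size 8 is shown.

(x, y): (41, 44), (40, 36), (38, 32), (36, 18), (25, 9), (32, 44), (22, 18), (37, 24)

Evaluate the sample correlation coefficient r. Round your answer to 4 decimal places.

0.6368

n = 8, Σx = 271, Σy = 225, Σx² = 9523, Σy² = 7497, Σxy = 8025
nΣxy − ΣxΣy = 64200 − 60975 = 3225
nΣx² − (Σx)² = 76184 − 73441 = 2743; nΣy² − (Σy)² = 59976 − 50625 = 9351
r = 3225 / √(2743 × 9351) = 3225 / 5064.5625 ≈ 0.6368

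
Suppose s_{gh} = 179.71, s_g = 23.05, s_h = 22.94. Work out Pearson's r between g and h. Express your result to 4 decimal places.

r = Cov(g,h) / (s_g · s_h) = 179.71 / (23.05 × 22.94)
  = 179.71 / 528.7670 ≈ 0.3399

0.3399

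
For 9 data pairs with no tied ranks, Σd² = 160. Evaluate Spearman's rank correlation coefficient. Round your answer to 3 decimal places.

ρ = 1 − 6Σd² / [n(n²−1)] = 1 − 6×160 / (9×80)
  = 1 − 960/720 = 1 − 1.3333 ≈ -0.333

-0.333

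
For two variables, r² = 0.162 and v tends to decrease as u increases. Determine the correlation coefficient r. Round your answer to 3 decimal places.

-0.402

|r| = √0.162 = 0.402
The association is negative, so r = −0.402.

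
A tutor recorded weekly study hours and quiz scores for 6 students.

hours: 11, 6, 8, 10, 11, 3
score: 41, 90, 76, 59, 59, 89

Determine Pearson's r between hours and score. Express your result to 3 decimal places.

n = 6, Σx = 49, Σy = 414, Σx² = 451, Σy² = 30440, Σxy = 3105
nΣxy − ΣxΣy = 18630 − 20286 = -1656
nΣx² − (Σx)² = 2706 − 2401 = 305; nΣy² − (Σy)² = 182640 − 171396 = 11244
r = -1656 / √(305 × 11244) = -1656 / 1851.8693 ≈ -0.894

-0.894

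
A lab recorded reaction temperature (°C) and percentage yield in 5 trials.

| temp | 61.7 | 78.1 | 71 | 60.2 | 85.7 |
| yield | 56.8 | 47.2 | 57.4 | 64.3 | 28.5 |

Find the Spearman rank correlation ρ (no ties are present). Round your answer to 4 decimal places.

-0.9000

Rank temp: 2, 4, 3, 1, 5
Rank yield: 3, 2, 4, 5, 1
d = rank(temp) − rank(yield): -1, 2, -1, -4, 4; Σd² = 38
ρ = 1 − 6Σd² / [n(n²−1)] = 1 − 6×38 / (5×24) = 1 − 228/120 ≈ -0.9000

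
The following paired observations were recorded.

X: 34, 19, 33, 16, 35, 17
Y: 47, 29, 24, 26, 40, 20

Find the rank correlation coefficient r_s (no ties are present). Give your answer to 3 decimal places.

Rank X: 5, 3, 4, 1, 6, 2
Rank Y: 6, 4, 2, 3, 5, 1
d = rank(X) − rank(Y): -1, -1, 2, -2, 1, 1; Σd² = 12
ρ = 1 − 6Σd² / [n(n²−1)] = 1 − 6×12 / (6×35) = 1 − 72/210 ≈ 0.657

0.657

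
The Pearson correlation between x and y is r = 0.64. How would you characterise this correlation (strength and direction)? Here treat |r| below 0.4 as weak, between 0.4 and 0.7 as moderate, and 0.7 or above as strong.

moderate positive

r = 0.64 > 0 so the relationship is positive.
|r| = 0.64, which falls in the moderate range.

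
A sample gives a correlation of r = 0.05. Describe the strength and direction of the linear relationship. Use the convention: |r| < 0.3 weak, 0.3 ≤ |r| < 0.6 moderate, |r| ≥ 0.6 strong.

r = 0.05 > 0 so the relationship is positive.
|r| = 0.05, which falls in the weak range.

weak positive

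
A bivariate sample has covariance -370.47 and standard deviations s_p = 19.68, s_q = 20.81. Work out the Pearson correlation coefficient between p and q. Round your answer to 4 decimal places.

-0.9046

r = Cov(p,q) / (s_p · s_q) = -370.47 / (19.68 × 20.81)
  = -370.47 / 409.5408 ≈ -0.9046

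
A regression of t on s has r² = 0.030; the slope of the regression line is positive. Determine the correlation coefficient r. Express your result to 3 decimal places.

0.173

|r| = √0.030 = 0.173
The association is positive, so r = 0.173.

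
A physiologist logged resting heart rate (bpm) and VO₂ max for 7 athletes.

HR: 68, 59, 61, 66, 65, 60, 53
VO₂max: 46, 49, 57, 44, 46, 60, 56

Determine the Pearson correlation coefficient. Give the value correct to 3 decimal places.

-0.696

n = 7, Σx = 432, Σy = 358, Σx² = 26816, Σy² = 18554, Σxy = 21958
nΣxy − ΣxΣy = 153706 − 154656 = -950
nΣx² − (Σx)² = 187712 − 186624 = 1088; nΣy² − (Σy)² = 129878 − 128164 = 1714
r = -950 / √(1088 × 1714) = -950 / 1365.5885 ≈ -0.696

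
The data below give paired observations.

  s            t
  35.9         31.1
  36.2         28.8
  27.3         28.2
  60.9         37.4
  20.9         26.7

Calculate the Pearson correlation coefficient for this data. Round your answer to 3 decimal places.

n = 5, Σs = 181.2, Σt = 152.2, Σs² = 7490.16, Σt² = 4703.54, Σst = 5764.6
nΣst − ΣsΣt = 28823 − 27578.64 = 1244.36
nΣs² − (Σs)² = 37450.8 − 32833.44 = 4617.36; nΣt² − (Σt)² = 23517.7 − 23164.84 = 352.86
r = 1244.36 / √(4617.36 × 352.86) = 1244.36 / 1276.4332 ≈ 0.975

0.975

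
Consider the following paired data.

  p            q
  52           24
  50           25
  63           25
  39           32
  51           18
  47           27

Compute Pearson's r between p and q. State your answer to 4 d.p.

n = 6, Σp = 302, Σq = 151, Σp² = 15504, Σq² = 3903, Σpq = 7508
nΣpq − ΣpΣq = 45048 − 45602 = -554
nΣp² − (Σp)² = 93024 − 91204 = 1820; nΣq² − (Σq)² = 23418 − 22801 = 617
r = -554 / √(1820 × 617) = -554 / 1059.6886 ≈ -0.5228

-0.5228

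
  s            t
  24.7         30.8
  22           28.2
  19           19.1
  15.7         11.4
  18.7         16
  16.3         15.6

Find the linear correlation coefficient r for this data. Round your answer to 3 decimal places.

n = 6, Σs = 116.4, Σt = 121.1, Σs² = 2316.96, Σt² = 2738.01, Σst = 2476.52
nΣst − ΣsΣt = 14859.12 − 14096.04 = 763.08
nΣs² − (Σs)² = 13901.76 − 13548.96 = 352.8; nΣt² − (Σt)² = 16428.06 − 14665.21 = 1762.85
r = 763.08 / √(352.8 × 1762.85) = 763.08 / 788.6276 ≈ 0.968

0.968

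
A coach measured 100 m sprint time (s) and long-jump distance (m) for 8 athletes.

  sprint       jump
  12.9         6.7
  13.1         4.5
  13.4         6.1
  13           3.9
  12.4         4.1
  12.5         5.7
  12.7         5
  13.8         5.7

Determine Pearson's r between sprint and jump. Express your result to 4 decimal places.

n = 8, Σx = 103.8, Σy = 41.7, Σx² = 1348.32, Σy² = 224.35, Σxy = 542.07
nΣxy − ΣxΣy = 4336.56 − 4328.46 = 8.1
nΣx² − (Σx)² = 10786.56 − 10774.44 = 12.12; nΣy² − (Σy)² = 1794.8 − 1738.89 = 55.91
r = 8.1 / √(12.12 × 55.91) = 8.1 / 26.0313 ≈ 0.3112

0.3112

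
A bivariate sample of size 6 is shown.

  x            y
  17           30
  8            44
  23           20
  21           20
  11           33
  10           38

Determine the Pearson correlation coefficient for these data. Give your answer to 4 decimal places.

n = 6, Σx = 90, Σy = 185, Σx² = 1544, Σy² = 6169, Σxy = 2485
nΣxy − ΣxΣy = 14910 − 16650 = -1740
nΣx² − (Σx)² = 9264 − 8100 = 1164; nΣy² − (Σy)² = 37014 − 34225 = 2789
r = -1740 / √(1164 × 2789) = -1740 / 1801.7758 ≈ -0.9657

-0.9657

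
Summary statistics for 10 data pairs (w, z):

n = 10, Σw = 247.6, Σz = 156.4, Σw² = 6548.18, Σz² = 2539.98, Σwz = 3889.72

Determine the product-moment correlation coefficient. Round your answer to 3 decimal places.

0.087

r = (nΣwz − ΣwΣz) / √[(nΣw² − (Σw)²)(nΣz² − (Σz)²)]
Numerator: 10×3889.72 − 247.6×156.4 = 172.56
Denominator: √[(65481.8 − 61305.76)(25399.8 − 24460.96)] = √[4176.04 × 938.84] = 1980.0589
r = 172.56 / 1980.0589 ≈ 0.087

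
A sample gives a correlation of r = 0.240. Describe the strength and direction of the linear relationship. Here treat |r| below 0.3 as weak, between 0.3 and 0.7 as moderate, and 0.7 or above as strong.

r = 0.240 > 0 so the relationship is positive.
|r| = 0.240, which falls in the weak range.

weak positive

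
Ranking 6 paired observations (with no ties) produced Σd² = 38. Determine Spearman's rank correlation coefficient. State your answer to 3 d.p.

-0.086

ρ = 1 − 6Σd² / [n(n²−1)] = 1 − 6×38 / (6×35)
  = 1 − 228/210 = 1 − 1.0857 ≈ -0.086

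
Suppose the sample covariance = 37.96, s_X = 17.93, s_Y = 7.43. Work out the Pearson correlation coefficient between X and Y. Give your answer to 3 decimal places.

0.285

r = Cov(X,Y) / (s_X · s_Y) = 37.96 / (17.93 × 7.43)
  = 37.96 / 133.2199 ≈ 0.285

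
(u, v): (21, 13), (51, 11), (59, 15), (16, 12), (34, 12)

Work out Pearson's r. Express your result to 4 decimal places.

0.3405

n = 5, Σu = 181, Σv = 63, Σu² = 7935, Σv² = 803, Σuv = 2319
nΣuv − ΣuΣv = 11595 − 11403 = 192
nΣu² − (Σu)² = 39675 − 32761 = 6914; nΣv² − (Σv)² = 4015 − 3969 = 46
r = 192 / √(6914 × 46) = 192 / 563.9539 ≈ 0.3405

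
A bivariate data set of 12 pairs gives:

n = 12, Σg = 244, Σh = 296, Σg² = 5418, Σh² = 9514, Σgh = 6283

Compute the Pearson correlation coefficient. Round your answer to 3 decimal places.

r = (nΣgh − ΣgΣh) / √[(nΣg² − (Σg)²)(nΣh² − (Σh)²)]
Numerator: 12×6283 − 244×296 = 3172
Denominator: √[(65016 − 59536)(114168 − 87616)] = √[5480 × 26552] = 12062.5437
r = 3172 / 12062.5437 ≈ 0.263

0.263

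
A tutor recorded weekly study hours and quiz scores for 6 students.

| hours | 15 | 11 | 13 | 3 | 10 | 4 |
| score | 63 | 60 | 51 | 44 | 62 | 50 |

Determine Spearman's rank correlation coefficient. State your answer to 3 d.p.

0.771

Rank hours: 6, 4, 5, 1, 3, 2
Rank score: 6, 4, 3, 1, 5, 2
d = rank(hours) − rank(score): 0, 0, 2, 0, -2, 0; Σd² = 8
ρ = 1 − 6Σd² / [n(n²−1)] = 1 − 6×8 / (6×35) = 1 − 48/210 ≈ 0.771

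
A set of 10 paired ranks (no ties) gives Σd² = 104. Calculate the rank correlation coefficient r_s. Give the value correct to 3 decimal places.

ρ = 1 − 6Σd² / [n(n²−1)] = 1 − 6×104 / (10×99)
  = 1 − 624/990 = 1 − 0.6303 ≈ 0.370

0.370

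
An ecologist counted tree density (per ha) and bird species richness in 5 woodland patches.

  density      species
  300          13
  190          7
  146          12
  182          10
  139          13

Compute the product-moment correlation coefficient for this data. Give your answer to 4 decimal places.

n = 5, Σx = 957, Σy = 55, Σx² = 199861, Σy² = 631, Σxy = 10609
nΣxy − ΣxΣy = 53045 − 52635 = 410
nΣx² − (Σx)² = 999305 − 915849 = 83456; nΣy² − (Σy)² = 3155 − 3025 = 130
r = 410 / √(83456 × 130) = 410 / 3293.8245 ≈ 0.1245

0.1245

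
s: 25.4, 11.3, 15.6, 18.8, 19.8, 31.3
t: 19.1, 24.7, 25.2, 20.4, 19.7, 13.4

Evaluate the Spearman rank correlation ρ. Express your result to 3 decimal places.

Rank s: 5, 1, 2, 3, 4, 6
Rank t: 2, 5, 6, 4, 3, 1
d = rank(s) − rank(t): 3, -4, -4, -1, 1, 5; Σd² = 68
ρ = 1 − 6Σd² / [n(n²−1)] = 1 − 6×68 / (6×35) = 1 − 408/210 ≈ -0.943

-0.943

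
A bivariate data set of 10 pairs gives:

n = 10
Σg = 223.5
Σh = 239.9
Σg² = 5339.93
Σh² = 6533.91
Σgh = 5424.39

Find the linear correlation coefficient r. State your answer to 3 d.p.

0.121

r = (nΣgh − ΣgΣh) / √[(nΣg² − (Σg)²)(nΣh² − (Σh)²)]
Numerator: 10×5424.39 − 223.5×239.9 = 626.25
Denominator: √[(53399.3 − 49952.25)(65339.1 − 57552.01)] = √[3447.05 × 7787.09] = 5180.9737
r = 626.25 / 5180.9737 ≈ 0.121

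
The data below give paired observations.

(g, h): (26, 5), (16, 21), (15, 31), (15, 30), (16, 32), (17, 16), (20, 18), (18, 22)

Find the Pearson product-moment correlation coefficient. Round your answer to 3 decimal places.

-0.878

n = 8, Σg = 143, Σh = 175, Σg² = 2651, Σh² = 4415, Σgh = 2921
nΣgh − ΣgΣh = 23368 − 25025 = -1657
nΣg² − (Σg)² = 21208 − 20449 = 759; nΣh² − (Σh)² = 35320 − 30625 = 4695
r = -1657 / √(759 × 4695) = -1657 / 1887.7248 ≈ -0.878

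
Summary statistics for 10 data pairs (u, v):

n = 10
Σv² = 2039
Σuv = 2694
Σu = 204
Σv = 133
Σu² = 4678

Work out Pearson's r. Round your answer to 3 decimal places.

-0.051

r = (nΣuv − ΣuΣv) / √[(nΣu² − (Σu)²)(nΣv² − (Σv)²)]
Numerator: 10×2694 − 204×133 = -192
Denominator: √[(46780 − 41616)(20390 − 17689)] = √[5164 × 2701] = 3734.6973
r = -192 / 3734.6973 ≈ -0.051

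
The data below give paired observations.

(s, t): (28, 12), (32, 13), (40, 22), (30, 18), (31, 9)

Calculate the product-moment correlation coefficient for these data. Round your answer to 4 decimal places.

0.7166

n = 5, Σs = 161, Σt = 74, Σs² = 5269, Σt² = 1202, Σst = 2451
nΣst − ΣsΣt = 12255 − 11914 = 341
nΣs² − (Σs)² = 26345 − 25921 = 424; nΣt² − (Σt)² = 6010 − 5476 = 534
r = 341 / √(424 × 534) = 341 / 475.8319 ≈ 0.7166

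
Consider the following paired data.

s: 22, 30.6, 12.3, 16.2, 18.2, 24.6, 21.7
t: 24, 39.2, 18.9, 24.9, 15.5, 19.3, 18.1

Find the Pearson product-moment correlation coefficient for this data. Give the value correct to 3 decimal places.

n = 7, Σs = 145.6, Σt = 159.9, Σs² = 3241.38, Σt² = 4030.21, Σst = 3513.02
nΣst − ΣsΣt = 24591.14 − 23281.44 = 1309.7
nΣs² − (Σs)² = 22689.66 − 21199.36 = 1490.3; nΣt² − (Σt)² = 28211.47 − 25568.01 = 2643.46
r = 1309.7 / √(1490.3 × 2643.46) = 1309.7 / 1984.8296 ≈ 0.660

0.660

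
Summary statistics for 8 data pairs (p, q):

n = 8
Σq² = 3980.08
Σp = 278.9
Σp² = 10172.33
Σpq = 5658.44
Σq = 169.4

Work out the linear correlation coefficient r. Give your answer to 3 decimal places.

-0.588

r = (nΣpq − ΣpΣq) / √[(nΣp² − (Σp)²)(nΣq² − (Σq)²)]
Numerator: 8×5658.44 − 278.9×169.4 = -1978.14
Denominator: √[(81378.64 − 77785.21)(31840.64 − 28696.36)] = √[3593.43 × 3144.28] = 3361.3613
r = -1978.14 / 3361.3613 ≈ -0.588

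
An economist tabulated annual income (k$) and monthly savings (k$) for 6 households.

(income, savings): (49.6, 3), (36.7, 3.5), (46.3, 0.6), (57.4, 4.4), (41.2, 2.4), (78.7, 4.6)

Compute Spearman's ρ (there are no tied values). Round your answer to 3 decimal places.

Rank income: 4, 1, 3, 5, 2, 6
Rank savings: 3, 4, 1, 5, 2, 6
d = rank(income) − rank(savings): 1, -3, 2, 0, 0, 0; Σd² = 14
ρ = 1 − 6Σd² / [n(n²−1)] = 1 − 6×14 / (6×35) = 1 − 84/210 ≈ 0.600

0.600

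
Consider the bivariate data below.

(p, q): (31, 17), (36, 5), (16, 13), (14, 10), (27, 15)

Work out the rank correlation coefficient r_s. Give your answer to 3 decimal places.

Rank p: 4, 5, 2, 1, 3
Rank q: 5, 1, 3, 2, 4
d = rank(p) − rank(q): -1, 4, -1, -1, -1; Σd² = 20
ρ = 1 − 6Σd² / [n(n²−1)] = 1 − 6×20 / (5×24) = 1 − 120/120 ≈ 0.000

0.000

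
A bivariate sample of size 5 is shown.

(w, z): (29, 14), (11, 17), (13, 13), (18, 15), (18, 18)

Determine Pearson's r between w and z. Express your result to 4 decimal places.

n = 5, Σw = 89, Σz = 77, Σw² = 1779, Σz² = 1203, Σwz = 1356
nΣwz − ΣwΣz = 6780 − 6853 = -73
nΣw² − (Σw)² = 8895 − 7921 = 974; nΣz² − (Σz)² = 6015 − 5929 = 86
r = -73 / √(974 × 86) = -73 / 289.4201 ≈ -0.2522

-0.2522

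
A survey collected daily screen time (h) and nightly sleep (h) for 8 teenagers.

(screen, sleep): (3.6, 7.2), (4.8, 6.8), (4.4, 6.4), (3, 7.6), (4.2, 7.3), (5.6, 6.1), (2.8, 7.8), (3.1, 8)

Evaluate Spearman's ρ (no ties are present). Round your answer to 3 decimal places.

-0.881

Rank screen: 4, 7, 6, 2, 5, 8, 1, 3
Rank sleep: 4, 3, 2, 6, 5, 1, 7, 8
d = rank(screen) − rank(sleep): 0, 4, 4, -4, 0, 7, -6, -5; Σd² = 158
ρ = 1 − 6Σd² / [n(n²−1)] = 1 − 6×158 / (8×63) = 1 − 948/504 ≈ -0.881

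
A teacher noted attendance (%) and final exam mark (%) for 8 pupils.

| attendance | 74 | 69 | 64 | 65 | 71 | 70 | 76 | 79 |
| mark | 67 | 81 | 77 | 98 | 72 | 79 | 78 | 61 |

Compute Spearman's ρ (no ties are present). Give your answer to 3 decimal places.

-0.643

Rank attendance: 6, 3, 1, 2, 5, 4, 7, 8
Rank mark: 2, 7, 4, 8, 3, 6, 5, 1
d = rank(attendance) − rank(mark): 4, -4, -3, -6, 2, -2, 2, 7; Σd² = 138
ρ = 1 − 6Σd² / [n(n²−1)] = 1 − 6×138 / (8×63) = 1 − 828/504 ≈ -0.643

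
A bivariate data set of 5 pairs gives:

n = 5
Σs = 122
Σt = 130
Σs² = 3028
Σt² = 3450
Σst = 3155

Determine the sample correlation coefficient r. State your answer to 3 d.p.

r = (nΣst − ΣsΣt) / √[(nΣs² − (Σs)²)(nΣt² − (Σt)²)]
Numerator: 5×3155 − 122×130 = -85
Denominator: √[(15140 − 14884)(17250 − 16900)] = √[256 × 350] = 299.3326
r = -85 / 299.3326 ≈ -0.284

-0.284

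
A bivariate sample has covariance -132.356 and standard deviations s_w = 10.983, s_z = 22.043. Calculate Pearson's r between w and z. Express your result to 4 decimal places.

-0.5467

r = Cov(w,z) / (s_w · s_z) = -132.356 / (10.983 × 22.043)
  = -132.356 / 242.0983 ≈ -0.5467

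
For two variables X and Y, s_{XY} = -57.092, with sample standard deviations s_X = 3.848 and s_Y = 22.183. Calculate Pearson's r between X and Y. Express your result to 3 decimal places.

-0.669

r = Cov(X,Y) / (s_X · s_Y) = -57.092 / (3.848 × 22.183)
  = -57.092 / 85.3602 ≈ -0.669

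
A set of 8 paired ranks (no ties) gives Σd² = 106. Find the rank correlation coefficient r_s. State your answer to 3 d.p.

ρ = 1 − 6Σd² / [n(n²−1)] = 1 − 6×106 / (8×63)
  = 1 − 636/504 = 1 − 1.2619 ≈ -0.262

-0.262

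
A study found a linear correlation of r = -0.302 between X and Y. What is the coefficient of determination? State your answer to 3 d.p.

0.091

r² = (-0.302)² = 0.091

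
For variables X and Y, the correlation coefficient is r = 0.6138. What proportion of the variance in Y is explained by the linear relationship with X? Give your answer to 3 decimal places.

r² = (0.6138)² = 0.377

0.377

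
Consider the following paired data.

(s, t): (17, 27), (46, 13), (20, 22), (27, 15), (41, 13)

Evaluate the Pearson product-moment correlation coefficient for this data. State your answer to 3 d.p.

n = 5, Σs = 151, Σt = 90, Σs² = 5215, Σt² = 1776, Σst = 2435
nΣst − ΣsΣt = 12175 − 13590 = -1415
nΣs² − (Σs)² = 26075 − 22801 = 3274; nΣt² − (Σt)² = 8880 − 8100 = 780
r = -1415 / √(3274 × 780) = -1415 / 1598.0363 ≈ -0.885

-0.885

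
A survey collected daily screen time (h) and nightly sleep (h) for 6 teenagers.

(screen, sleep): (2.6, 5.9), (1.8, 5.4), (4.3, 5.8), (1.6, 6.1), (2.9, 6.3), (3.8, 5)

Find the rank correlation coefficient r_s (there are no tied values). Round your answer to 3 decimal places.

-0.314

Rank screen: 3, 2, 6, 1, 4, 5
Rank sleep: 4, 2, 3, 5, 6, 1
d = rank(screen) − rank(sleep): -1, 0, 3, -4, -2, 4; Σd² = 46
ρ = 1 − 6Σd² / [n(n²−1)] = 1 − 6×46 / (6×35) = 1 − 276/210 ≈ -0.314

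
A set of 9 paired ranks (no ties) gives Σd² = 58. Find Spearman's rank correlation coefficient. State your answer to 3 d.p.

ρ = 1 − 6Σd² / [n(n²−1)] = 1 − 6×58 / (9×80)
  = 1 − 348/720 = 1 − 0.4833 ≈ 0.517

0.517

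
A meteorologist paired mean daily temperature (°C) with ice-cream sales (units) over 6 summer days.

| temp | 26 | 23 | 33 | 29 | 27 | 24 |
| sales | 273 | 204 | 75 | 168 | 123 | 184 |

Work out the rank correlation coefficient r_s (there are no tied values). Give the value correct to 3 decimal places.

Rank temp: 3, 1, 6, 5, 4, 2
Rank sales: 6, 5, 1, 3, 2, 4
d = rank(temp) − rank(sales): -3, -4, 5, 2, 2, -2; Σd² = 62
ρ = 1 − 6Σd² / [n(n²−1)] = 1 − 6×62 / (6×35) = 1 − 372/210 ≈ -0.771

-0.771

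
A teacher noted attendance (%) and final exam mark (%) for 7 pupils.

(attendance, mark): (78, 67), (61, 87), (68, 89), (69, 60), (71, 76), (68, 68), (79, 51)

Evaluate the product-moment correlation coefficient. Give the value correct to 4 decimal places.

n = 7, Σx = 494, Σy = 498, Σx² = 35096, Σy² = 36580, Σxy = 34774
nΣxy − ΣxΣy = 243418 − 246012 = -2594
nΣx² − (Σx)² = 245672 − 244036 = 1636; nΣy² − (Σy)² = 256060 − 248004 = 8056
r = -2594 / √(1636 × 8056) = -2594 / 3630.3741 ≈ -0.7145

-0.7145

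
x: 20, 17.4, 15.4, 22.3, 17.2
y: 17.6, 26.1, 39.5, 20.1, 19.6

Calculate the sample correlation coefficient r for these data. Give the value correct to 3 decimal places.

n = 5, Σx = 92.3, Σy = 122.9, Σx² = 1733.05, Σy² = 3339.39, Σxy = 2199.79
nΣxy − ΣxΣy = 10998.95 − 11343.67 = -344.72
nΣx² − (Σx)² = 8665.25 − 8519.29 = 145.96; nΣy² − (Σy)² = 16696.95 − 15104.41 = 1592.54
r = -344.72 / √(145.96 × 1592.54) = -344.72 / 482.1277 ≈ -0.715

-0.715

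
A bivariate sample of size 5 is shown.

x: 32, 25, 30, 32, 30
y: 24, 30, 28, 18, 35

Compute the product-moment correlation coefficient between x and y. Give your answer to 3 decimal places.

n = 5, Σx = 149, Σy = 135, Σx² = 4473, Σy² = 3809, Σxy = 3984
nΣxy − ΣxΣy = 19920 − 20115 = -195
nΣx² − (Σx)² = 22365 − 22201 = 164; nΣy² − (Σy)² = 19045 − 18225 = 820
r = -195 / √(164 × 820) = -195 / 366.7151 ≈ -0.532

-0.532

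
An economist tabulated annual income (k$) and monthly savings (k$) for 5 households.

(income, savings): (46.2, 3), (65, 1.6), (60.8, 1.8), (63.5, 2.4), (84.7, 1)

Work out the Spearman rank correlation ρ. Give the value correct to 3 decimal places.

-0.900

Rank income: 1, 4, 2, 3, 5
Rank savings: 5, 2, 3, 4, 1
d = rank(income) − rank(savings): -4, 2, -1, -1, 4; Σd² = 38
ρ = 1 − 6Σd² / [n(n²−1)] = 1 − 6×38 / (5×24) = 1 − 228/120 ≈ -0.900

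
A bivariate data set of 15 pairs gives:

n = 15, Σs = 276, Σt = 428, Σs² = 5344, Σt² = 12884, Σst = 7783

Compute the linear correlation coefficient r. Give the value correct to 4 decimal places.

r = (nΣst − ΣsΣt) / √[(nΣs² − (Σs)²)(nΣt² − (Σt)²)]
Numerator: 15×7783 − 276×428 = -1383
Denominator: √[(80160 − 76176)(193260 − 183184)] = √[3984 × 10076] = 6335.8333
r = -1383 / 6335.8333 ≈ -0.2183

-0.2183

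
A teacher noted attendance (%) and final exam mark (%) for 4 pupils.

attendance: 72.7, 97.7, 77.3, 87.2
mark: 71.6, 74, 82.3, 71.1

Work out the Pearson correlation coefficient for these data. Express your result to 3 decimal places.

n = 4, Σx = 334.9, Σy = 299, Σx² = 28409.71, Σy² = 22431.06, Σxy = 24996.83
nΣxy − ΣxΣy = 99987.32 − 100135.1 = -147.78
nΣx² − (Σx)² = 113638.84 − 112158.01 = 1480.83; nΣy² − (Σy)² = 89724.24 − 89401 = 323.24
r = -147.78 / √(1480.83 × 323.24) = -147.78 / 691.8551 ≈ -0.214

-0.214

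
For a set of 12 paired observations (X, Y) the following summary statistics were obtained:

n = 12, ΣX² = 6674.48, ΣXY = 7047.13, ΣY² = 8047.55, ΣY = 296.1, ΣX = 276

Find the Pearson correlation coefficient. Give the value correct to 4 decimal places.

r = (nΣXY − ΣXΣY) / √[(nΣX² − (ΣX)²)(nΣY² − (ΣY)²)]
Numerator: 12×7047.13 − 276×296.1 = 2841.96
Denominator: √[(80093.76 − 76176)(96570.6 − 87675.21)] = √[3917.76 × 8895.39] = 5903.3891
r = 2841.96 / 5903.3891 ≈ 0.4814

0.4814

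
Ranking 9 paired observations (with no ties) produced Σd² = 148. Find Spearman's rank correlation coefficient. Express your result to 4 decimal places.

-0.2333

ρ = 1 − 6Σd² / [n(n²−1)] = 1 − 6×148 / (9×80)
  = 1 − 888/720 = 1 − 1.23333 ≈ -0.2333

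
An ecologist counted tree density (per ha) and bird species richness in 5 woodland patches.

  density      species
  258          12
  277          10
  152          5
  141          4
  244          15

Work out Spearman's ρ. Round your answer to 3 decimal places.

Rank density: 4, 5, 2, 1, 3
Rank species: 4, 3, 2, 1, 5
d = rank(density) − rank(species): 0, 2, 0, 0, -2; Σd² = 8
ρ = 1 − 6Σd² / [n(n²−1)] = 1 − 6×8 / (5×24) = 1 − 48/120 ≈ 0.600

0.600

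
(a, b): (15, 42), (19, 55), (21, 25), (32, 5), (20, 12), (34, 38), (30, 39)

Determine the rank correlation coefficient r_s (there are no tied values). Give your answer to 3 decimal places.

Rank a: 1, 2, 4, 6, 3, 7, 5
Rank b: 6, 7, 3, 1, 2, 4, 5
d = rank(a) − rank(b): -5, -5, 1, 5, 1, 3, 0; Σd² = 86
ρ = 1 − 6Σd² / [n(n²−1)] = 1 − 6×86 / (7×48) = 1 − 516/336 ≈ -0.536

-0.536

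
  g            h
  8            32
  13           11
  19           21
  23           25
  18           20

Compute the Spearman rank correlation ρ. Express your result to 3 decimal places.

Rank g: 1, 2, 4, 5, 3
Rank h: 5, 1, 3, 4, 2
d = rank(g) − rank(h): -4, 1, 1, 1, 1; Σd² = 20
ρ = 1 − 6Σd² / [n(n²−1)] = 1 − 6×20 / (5×24) = 1 − 120/120 ≈ 0.000

0.000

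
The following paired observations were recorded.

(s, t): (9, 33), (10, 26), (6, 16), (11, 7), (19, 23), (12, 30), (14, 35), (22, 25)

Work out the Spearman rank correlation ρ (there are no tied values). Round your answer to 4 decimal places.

0.0952

Rank s: 2, 3, 1, 4, 7, 5, 6, 8
Rank t: 7, 5, 2, 1, 3, 6, 8, 4
d = rank(s) − rank(t): -5, -2, -1, 3, 4, -1, -2, 4; Σd² = 76
ρ = 1 − 6Σd² / [n(n²−1)] = 1 − 6×76 / (8×63) = 1 − 456/504 ≈ 0.0952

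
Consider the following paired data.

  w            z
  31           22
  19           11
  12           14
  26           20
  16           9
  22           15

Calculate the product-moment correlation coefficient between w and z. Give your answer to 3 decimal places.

0.821

n = 6, Σw = 126, Σz = 91, Σw² = 2882, Σz² = 1507, Σwz = 2053
nΣwz − ΣwΣz = 12318 − 11466 = 852
nΣw² − (Σw)² = 17292 − 15876 = 1416; nΣz² − (Σz)² = 9042 − 8281 = 761
r = 852 / √(1416 × 761) = 852 / 1038.0636 ≈ 0.821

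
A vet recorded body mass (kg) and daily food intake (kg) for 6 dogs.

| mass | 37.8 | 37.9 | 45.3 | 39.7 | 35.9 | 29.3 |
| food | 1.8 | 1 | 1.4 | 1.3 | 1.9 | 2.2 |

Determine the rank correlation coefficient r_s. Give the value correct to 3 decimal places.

-0.771

Rank mass: 3, 4, 6, 5, 2, 1
Rank food: 4, 1, 3, 2, 5, 6
d = rank(mass) − rank(food): -1, 3, 3, 3, -3, -5; Σd² = 62
ρ = 1 − 6Σd² / [n(n²−1)] = 1 − 6×62 / (6×35) = 1 − 372/210 ≈ -0.771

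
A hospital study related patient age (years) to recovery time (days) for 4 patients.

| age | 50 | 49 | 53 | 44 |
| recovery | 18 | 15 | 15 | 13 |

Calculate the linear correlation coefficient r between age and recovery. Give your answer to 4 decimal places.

n = 4, Σx = 196, Σy = 61, Σx² = 9646, Σy² = 943, Σxy = 3002
nΣxy − ΣxΣy = 12008 − 11956 = 52
nΣx² − (Σx)² = 38584 − 38416 = 168; nΣy² − (Σy)² = 3772 − 3721 = 51
r = 52 / √(168 × 51) = 52 / 92.5635 ≈ 0.5618

0.5618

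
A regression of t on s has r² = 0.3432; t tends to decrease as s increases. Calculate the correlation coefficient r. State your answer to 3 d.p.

-0.586

|r| = √0.3432 = 0.586
The association is negative, so r = −0.586.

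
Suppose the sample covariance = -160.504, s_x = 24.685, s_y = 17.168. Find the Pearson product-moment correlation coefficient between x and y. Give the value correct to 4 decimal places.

r = Cov(x,y) / (s_x · s_y) = -160.504 / (24.685 × 17.168)
  = -160.504 / 423.7921 ≈ -0.3787

-0.3787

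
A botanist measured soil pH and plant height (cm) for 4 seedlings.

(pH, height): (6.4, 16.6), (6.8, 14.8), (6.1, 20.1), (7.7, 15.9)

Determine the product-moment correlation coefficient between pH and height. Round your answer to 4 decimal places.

-0.6344

n = 4, Σx = 27, Σy = 67.4, Σx² = 183.7, Σy² = 1151.42, Σxy = 451.92
nΣxy − ΣxΣy = 1807.68 − 1819.8 = -12.12
nΣx² − (Σx)² = 734.8 − 729 = 5.8; nΣy² − (Σy)² = 4605.68 − 4542.76 = 62.92
r = -12.12 / √(5.8 × 62.92) = -12.12 / 19.1033 ≈ -0.6344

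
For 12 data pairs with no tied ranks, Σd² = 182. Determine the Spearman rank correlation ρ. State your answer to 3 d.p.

ρ = 1 − 6Σd² / [n(n²−1)] = 1 − 6×182 / (12×143)
  = 1 − 1092/1716 = 1 − 0.6364 ≈ 0.364

0.364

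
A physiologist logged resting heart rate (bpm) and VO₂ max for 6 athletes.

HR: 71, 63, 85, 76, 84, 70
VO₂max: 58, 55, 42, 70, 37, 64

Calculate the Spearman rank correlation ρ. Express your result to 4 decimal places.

Rank HR: 3, 1, 6, 4, 5, 2
Rank VO₂max: 4, 3, 2, 6, 1, 5
d = rank(HR) − rank(VO₂max): -1, -2, 4, -2, 4, -3; Σd² = 50
ρ = 1 − 6Σd² / [n(n²−1)] = 1 − 6×50 / (6×35) = 1 − 300/210 ≈ -0.4286

-0.4286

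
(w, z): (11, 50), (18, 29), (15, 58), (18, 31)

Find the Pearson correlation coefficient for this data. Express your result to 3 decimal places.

-0.733

n = 4, Σw = 62, Σz = 168, Σw² = 994, Σz² = 7666, Σwz = 2500
nΣwz − ΣwΣz = 10000 − 10416 = -416
nΣw² − (Σw)² = 3976 − 3844 = 132; nΣz² − (Σz)² = 30664 − 28224 = 2440
r = -416 / √(132 × 2440) = -416 / 567.5209 ≈ -0.733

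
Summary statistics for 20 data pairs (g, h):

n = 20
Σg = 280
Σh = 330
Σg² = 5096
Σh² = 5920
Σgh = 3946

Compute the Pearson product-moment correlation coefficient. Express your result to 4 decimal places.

-0.9018

r = (nΣgh − ΣgΣh) / √[(nΣg² − (Σg)²)(nΣh² − (Σh)²)]
Numerator: 20×3946 − 280×330 = -13480
Denominator: √[(101920 − 78400)(118400 − 108900)] = √[23520 × 9500] = 14947.9096
r = -13480 / 14947.9096 ≈ -0.9018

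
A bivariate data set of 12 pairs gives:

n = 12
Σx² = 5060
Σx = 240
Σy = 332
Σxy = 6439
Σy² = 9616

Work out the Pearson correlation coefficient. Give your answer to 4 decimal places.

-0.6007

r = (nΣxy − ΣxΣy) / √[(nΣx² − (Σx)²)(nΣy² − (Σy)²)]
Numerator: 12×6439 − 240×332 = -2412
Denominator: √[(60720 − 57600)(115392 − 110224)] = √[3120 × 5168] = 4015.4900
r = -2412 / 4015.4900 ≈ -0.6007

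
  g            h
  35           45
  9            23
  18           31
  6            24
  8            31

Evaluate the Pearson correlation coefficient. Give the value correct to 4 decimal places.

0.9285

n = 5, Σg = 76, Σh = 154, Σg² = 1730, Σh² = 5052, Σgh = 2732
nΣgh − ΣgΣh = 13660 − 11704 = 1956
nΣg² − (Σg)² = 8650 − 5776 = 2874; nΣh² − (Σh)² = 25260 − 23716 = 1544
r = 1956 / √(2874 × 1544) = 1956 / 2106.5270 ≈ 0.9285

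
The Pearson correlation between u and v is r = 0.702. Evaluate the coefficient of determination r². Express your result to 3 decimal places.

0.493

r² = (0.702)² = 0.493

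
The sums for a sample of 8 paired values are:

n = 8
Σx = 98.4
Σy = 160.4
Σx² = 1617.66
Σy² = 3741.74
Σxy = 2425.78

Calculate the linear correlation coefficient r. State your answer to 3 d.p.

r = (nΣxy − ΣxΣy) / √[(nΣx² − (Σx)²)(nΣy² − (Σy)²)]
Numerator: 8×2425.78 − 98.4×160.4 = 3622.88
Denominator: √[(12941.28 − 9682.56)(29933.92 − 25728.16)] = √[3258.72 × 4205.76] = 3702.0797
r = 3622.88 / 3702.0797 ≈ 0.979

0.979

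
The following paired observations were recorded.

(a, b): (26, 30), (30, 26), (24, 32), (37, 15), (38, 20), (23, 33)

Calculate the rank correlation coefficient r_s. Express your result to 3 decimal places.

Rank a: 3, 4, 2, 5, 6, 1
Rank b: 4, 3, 5, 1, 2, 6
d = rank(a) − rank(b): -1, 1, -3, 4, 4, -5; Σd² = 68
ρ = 1 − 6Σd² / [n(n²−1)] = 1 − 6×68 / (6×35) = 1 − 408/210 ≈ -0.943

-0.943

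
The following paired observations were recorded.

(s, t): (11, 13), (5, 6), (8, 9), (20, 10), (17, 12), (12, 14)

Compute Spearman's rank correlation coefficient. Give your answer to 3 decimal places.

Rank s: 3, 1, 2, 6, 5, 4
Rank t: 5, 1, 2, 3, 4, 6
d = rank(s) − rank(t): -2, 0, 0, 3, 1, -2; Σd² = 18
ρ = 1 − 6Σd² / [n(n²−1)] = 1 − 6×18 / (6×35) = 1 − 108/210 ≈ 0.486

0.486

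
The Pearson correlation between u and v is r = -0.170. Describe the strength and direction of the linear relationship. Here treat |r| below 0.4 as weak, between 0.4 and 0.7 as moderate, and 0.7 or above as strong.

r = -0.170 < 0 so the relationship is negative.
|r| = 0.170, which falls in the weak range.

weak negative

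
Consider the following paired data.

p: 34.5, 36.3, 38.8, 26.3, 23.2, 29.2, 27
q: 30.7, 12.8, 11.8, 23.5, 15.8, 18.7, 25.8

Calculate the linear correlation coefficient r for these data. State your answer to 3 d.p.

-0.282

n = 7, Σp = 215.3, Σq = 139.1, Σp² = 6824.95, Σq² = 3062.79, Σpq = 4208.88
nΣpq − ΣpΣq = 29462.16 − 29948.23 = -486.07
nΣp² − (Σp)² = 47774.65 − 46354.09 = 1420.56; nΣq² − (Σq)² = 21439.53 − 19348.81 = 2090.72
r = -486.07 / √(1420.56 × 2090.72) = -486.07 / 1723.3668 ≈ -0.282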